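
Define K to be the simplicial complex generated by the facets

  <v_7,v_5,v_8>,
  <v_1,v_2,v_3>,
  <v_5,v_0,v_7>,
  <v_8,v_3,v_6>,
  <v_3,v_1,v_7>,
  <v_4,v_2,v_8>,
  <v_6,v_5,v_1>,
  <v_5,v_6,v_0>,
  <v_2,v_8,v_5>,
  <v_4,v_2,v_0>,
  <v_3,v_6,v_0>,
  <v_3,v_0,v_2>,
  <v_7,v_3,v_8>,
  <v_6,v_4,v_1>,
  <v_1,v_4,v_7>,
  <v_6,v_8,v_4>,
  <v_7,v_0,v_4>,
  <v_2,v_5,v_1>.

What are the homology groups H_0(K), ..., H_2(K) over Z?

H_0 = Z,  H_1 = Z^2,  H_2 = Z.

Take the total order v_0 < v_1 < v_2 < v_3 < v_4 < v_5 < v_6 < v_7 < v_8 on the vertex set. Then K (dimension 2) consists of the simplices:

  0-simplices (9): [v_0], [v_1], [v_2], [v_3], [v_4], [v_5], [v_6], [v_7], [v_8]
  1-simplices (27): (27 of them)
  2-simplices (18): (18 of them)

so the chain groups are C_0 ≅ Z^9, C_1 ≅ Z^27, C_2 ≅ Z^18.

∂_1: C_1 → C_0 sends each edge [p,q] (with p < q) to q − p.
This gives a 9×27 integer matrix of rank 8; reducing to Smith normal form yields diagonal entries (1,1,1,1,1,1,1,1).

The boundary map ∂_2: C_2 → C_1 maps a triangle to the signed sum of its edges. For instance
  ∂[v_0,v_3,v_6] = [v_3,v_6] − [v_0,v_6] + [v_0,v_3],
  ∂[v_2,v_4,v_8] = [v_4,v_8] − [v_2,v_8] + [v_2,v_4].
The 27×18 boundary matrix has rank 17 and Smith normal form diag(1,1,1,1,1,1,1,1,1,1,1,1,1,1,1,1,1).

Reading off H_k = ker ∂_k / im ∂_{k+1}:

  H_0: rank C_0 − rank ∂_1 = 9 − 8 = 1, and the invariant factors of ∂_1 are all 1, so H_0 ≅ Z.
  H_1: rank ker ∂_1 − rank ∂_2 = (27 − 8) − 17 = 2, and the invariant factors of ∂_2 are all 1, so H_1 ≅ Z^2.
  H_2: rank ker ∂_2 − rank ∂_3 = (18 − 17) − 0 = 1, and there is no ∂_3, so H_2 ≅ Z.

As a check, the Euler characteristic is 9 − 27 + 18 = 0, which agrees with 1 − 2 + 1 = 0.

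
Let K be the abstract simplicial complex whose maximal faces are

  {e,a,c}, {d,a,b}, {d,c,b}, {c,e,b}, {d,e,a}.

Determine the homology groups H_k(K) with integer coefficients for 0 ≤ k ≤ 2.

H_0 ≅ Z,  H_1 ≅ Z,  H_2 = 0.

K has 5 vertices, 10 edges, 5 triangles.
rank ∂_0 = 0, rank ∂_1 = 4 ⇒ b_0 = 5 − 0 − 4 = 1; all invariant factors of ∂_1 are 1 so no torsion. So H_0 ≅ Z.
rank ∂_1 = 4, rank ∂_2 = 5 ⇒ b_1 = 10 − 4 − 5 = 1; all invariant factors of ∂_2 are 1 so no torsion. So H_1 ≅ Z.
rank ∂_2 = 5, rank ∂_3 = 0 ⇒ b_2 = 5 − 5 − 0 = 0. So H_2 ≅ 0.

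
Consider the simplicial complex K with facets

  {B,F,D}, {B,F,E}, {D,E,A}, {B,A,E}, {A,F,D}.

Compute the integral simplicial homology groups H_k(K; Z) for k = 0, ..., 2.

H_0 = Z,  H_1 = Z,  H_2 = 0.

Order the vertices as A < B < D < E < F. Listing each simplex with vertices in this order, K has dimension 2 with simplices:

  0-simplices (5): A, B, D, E, F
  1-simplices (10): AB, AD, AE, AF, BD, BE, BF, DE, DF, EF
  2-simplices (5): ABE, ADE, ADF, BDF, BEF

giving chain groups C_0 ≅ Z^5, C_1 ≅ Z^10, C_2 ≅ Z^5.

The boundary map ∂_1: C_1 → C_0 is given by ∂[p,q] = [q] − [p]. For instance
  ∂AD = D − A.
The 5×10 boundary matrix has rank 4 and Smith normal form diag(1,1,1,1).

Boundary ∂_2: C_2 → C_1 maps a triangle to the signed sum of its edges. For instance
  ∂BDF = DF − BF + BD,
  ∂ABE = BE − AE + AB.
The 10×5 boundary matrix has rank 5 and Smith normal form diag(1,1,1,1,1).

Now H_k = ker ∂_k / im ∂_{k+1}, so:

  H_0: rank C_0 − rank ∂_1 = 5 − 4 = 1, and the invariant factors of ∂_1 are all 1, so H_0 = Z.
  H_1: rank ker ∂_1 − rank ∂_2 = (10 − 4) − 5 = 1, and the invariant factors of ∂_2 are all 1, so H_1 = Z.
  H_2: rank ker ∂_2 − rank ∂_3 = (5 − 5) − 0 = 0, and there is no ∂_3, so H_2 = 0.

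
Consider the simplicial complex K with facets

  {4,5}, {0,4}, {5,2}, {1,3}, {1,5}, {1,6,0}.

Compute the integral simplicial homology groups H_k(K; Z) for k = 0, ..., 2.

Take the total order 0 < 1 < 2 < 3 < 4 < 5 < 6 on the vertex set. Then K (dimension 2) consists of the simplices:

  0-simplices (7): [0], [1], [2], [3], [4], [5], [6]
  1-simplices (8): [0,1], [0,4], [0,6], [1,3], [1,5], [1,6], [2,5], [4,5]
  2-simplices (1): [0,1,6]

giving chain groups C_0 ≅ Z^7, C_1 ≅ Z^8, C_2 ≅ Z^1.

∂_1: C_1 → C_0 maps an edge to its endpoints' difference, ∂[p,q] = q − p. For instance
  ∂[0,1] = [1] − [0].
The resulting 7×8 matrix has rank 6, and its Smith normal form has invariant factors (1,1,1,1,1,1).

The boundary map ∂_2: C_2 → C_1 maps a triangle to the signed sum of its edges. For instance
  ∂[0,1,6] = [1,6] − [0,6] + [0,1].
The 8×1 boundary matrix has rank 1 and Smith normal form diag(1).

Reading off H_k = ker ∂_k / im ∂_{k+1}:

  H_0: rank C_0 − rank ∂_1 = 7 − 6 = 1, and the invariant factors of ∂_1 are all 1, so H_0 ≅ Z.
  H_1: rank ker ∂_1 − rank ∂_2 = (8 − 6) − 1 = 1, and the invariant factors of ∂_2 are all 1, so H_1 ≅ Z.
  H_2: rank ker ∂_2 − rank ∂_3 = (1 − 1) − 0 = 0, and there is no ∂_3, so H_2 ≅ 0.

H_0 = Z,  H_1 = Z,  H_2 = 0.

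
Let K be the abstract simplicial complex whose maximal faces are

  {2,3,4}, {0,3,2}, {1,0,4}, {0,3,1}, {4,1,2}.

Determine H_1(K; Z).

Take the total order 0 < 1 < 2 < 3 < 4 on the vertex set. Then K (dimension 2) consists of the simplices:

  0-simplices (5): [0], [1], [2], [3], [4]
  1-simplices (10): [0,1], [0,2], [0,3], [0,4], [1,2], [1,3], [1,4], [2,3], [2,4], [3,4]
  2-simplices (5): [0,1,3], [0,1,4], [0,2,3], [1,2,4], [2,3,4]

giving chain groups C_0 ≅ Z^5, C_1 ≅ Z^10, C_2 ≅ Z^5.

The boundary map ∂_1: C_1 → C_0 is given by ∂[p,q] = [q] − [p]. For instance
  ∂[3,4] = [4] − [3].
As a 5×10 matrix over Z this has rank 4, with invariant factors (1,1,1,1).

Boundary ∂_2: C_2 → C_1 acts by ∂[p,q,r] = [q,r] − [p,r] + [p,q]. For instance
  ∂[0,1,4] = [1,4] − [0,4] + [0,1],
  ∂[0,1,3] = [1,3] − [0,3] + [0,1].
The 10×5 boundary matrix has rank 5 and Smith normal form diag(1,1,1,1,1).

Now H_k = ker ∂_k / im ∂_{k+1}, so:

  H_1: rank ker ∂_1 − rank ∂_2 = (10 − 4) − 5 = 1, and the invariant factors of ∂_2 are all 1, so H_1 = Z.

H_1 ≅ Z.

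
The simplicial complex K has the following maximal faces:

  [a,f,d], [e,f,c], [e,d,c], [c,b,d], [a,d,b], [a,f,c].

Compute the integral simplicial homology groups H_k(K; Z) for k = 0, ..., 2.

Fix the vertex order a < b < c < d < e < f and write every simplex with vertices in increasing order. Then dim K = 2 and the simplices of K are:

  0-simplices (6): a, b, c, d, e, f
  1-simplices (12): ab, ac, ad, af, bc, bd, cd, ce, cf, de, df, ef
  2-simplices (6): abd, acf, adf, bcd, cde, cef

giving chain groups C_0 ≅ Z^6, C_1 ≅ Z^12, C_2 ≅ Z^6.

Boundary ∂_1: C_1 → C_0 maps an edge to its endpoints' difference, ∂[p,q] = q − p.
The resulting 6×12 matrix has rank 5, and its Smith normal form has invariant factors (1,1,1,1,1).

∂_2: C_2 → C_1 sends each 2-simplex [p,q,r] to [q,r] − [p,r] + [p,q]. For instance
  ∂bcd = cd − bd + bc,
  ∂adf = df − af + ad.
The 12×6 boundary matrix has rank 6 and Smith normal form diag(1,1,1,1,1,1).

Computing H_k = (kernel of ∂_k) / (image of ∂_{k+1}):

  H_0: rank C_0 − rank ∂_1 = 6 − 5 = 1, and the invariant factors of ∂_1 are all 1, so H_0 = Z.
  H_1: rank ker ∂_1 − rank ∂_2 = (12 − 5) − 6 = 1, and the invariant factors of ∂_2 are all 1, so H_1 = Z.
  H_2: rank ker ∂_2 − rank ∂_3 = (6 − 6) − 0 = 0, and there is no ∂_3, so H_2 = 0.

As a check, the Euler characteristic is 6 − 12 + 6 = 0, which agrees with 1 − 1 + 0 = 0.

H_0 ≅ Z,  H_1 ≅ Z,  H_2 = 0.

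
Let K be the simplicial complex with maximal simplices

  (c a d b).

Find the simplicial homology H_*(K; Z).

Fix the vertex order a < b < c < d and write every simplex with vertices in increasing order. Then dim K = 3 and the simplices of K are:

  0-simplices (4): a, b, c, d
  1-simplices (6): ab, ac, ad, bc, bd, cd
  2-simplices (4): abc, abd, acd, bcd
  3-simplices (1): abcd

giving chain groups C_0 ≅ Z^4, C_1 ≅ Z^6, C_2 ≅ Z^4, C_3 ≅ Z^1.

Boundary ∂_1: C_1 → C_0 sends each edge [p,q] (with p < q) to q − p.
This gives a 4×6 integer matrix of rank 3; reducing to Smith normal form yields diagonal entries (1,1,1).

The boundary map ∂_2: C_2 → C_1 acts by ∂[p,q,r] = [q,r] − [p,r] + [p,q]. For instance
  ∂bcd = cd − bd + bc,
  ∂abd = bd − ad + ab.
The 6×4 boundary matrix has rank 3 and Smith normal form diag(1,1,1).

The boundary map ∂_3: C_3 → C_2 sends each 3-simplex σ to the alternating sum Σ_i (−1)^i (σ with its i-th vertex removed). For instance
  ∂abcd = bcd − acd + abd − abc.
This gives a 4×1 integer matrix of rank 1; reducing to Smith normal form yields diagonal entries (1).

Reading off H_k = ker ∂_k / im ∂_{k+1}:

  H_0: rank C_0 − rank ∂_1 = 4 − 3 = 1, and the invariant factors of ∂_1 are all 1, so H_0 = Z.
  H_1: rank ker ∂_1 − rank ∂_2 = (6 − 3) − 3 = 0, and the invariant factors of ∂_2 are all 1, so H_1 = 0.
  H_2: rank ker ∂_2 − rank ∂_3 = (4 − 3) − 1 = 0, and the invariant factors of ∂_3 are all 1, so H_2 = 0.
  H_3: rank ker ∂_3 − rank ∂_4 = (1 − 1) − 0 = 0, and there is no ∂_4, so H_3 = 0.

As a check, the Euler characteristic is 4 − 6 + 4 − 1 = 1, which agrees with 1 − 0 + 0 − 0 = 1.

H_0 ≅ Z,  H_1 = 0,  H_2 = 0,  H_3 = 0.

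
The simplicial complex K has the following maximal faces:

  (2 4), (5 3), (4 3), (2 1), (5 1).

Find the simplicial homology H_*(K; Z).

K has 5 vertices, 5 edges.
rank ∂_0 = 0, rank ∂_1 = 4 ⇒ b_0 = 5 − 0 − 4 = 1; all invariant factors of ∂_1 are 1 so no torsion. So H_0 ≅ Z.
rank ∂_1 = 4, rank ∂_2 = 0 ⇒ b_1 = 5 − 4 − 0 = 1. So H_1 ≅ Z.

H_0 ≅ Z,  H_1 ≅ Z.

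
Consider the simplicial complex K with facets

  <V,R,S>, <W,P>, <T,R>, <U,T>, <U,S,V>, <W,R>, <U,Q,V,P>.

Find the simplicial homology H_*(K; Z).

Fix the vertex order P < Q < R < S < T < U < V < W and write every simplex with vertices in increasing order. Then dim K = 3 and the simplices of K are:

  0-simplices (8): P, Q, R, S, T, U, V, W
  1-simplices (14): PQ, PU, PV, PW, QU, QV, RS, RT, RV, RW, SU, SV, TU, UV
  2-simplices (6): PQU, PQV, PUV, QUV, RSV, SUV
  3-simplices (1): PQUV

Hence C_0 ≅ Z^8, C_1 ≅ Z^14, C_2 ≅ Z^6, C_3 ≅ Z^1.

The boundary map ∂_1: C_1 → C_0 maps an edge to its endpoints' difference, ∂[p,q] = q − p.
The 8×14 boundary matrix has rank 7 and Smith normal form diag(1,1,1,1,1,1,1).

∂_2: C_2 → C_1 acts by ∂[p,q,r] = [q,r] − [p,r] + [p,q]. For instance
  ∂PUV = UV − PV + PU,
  ∂PQU = QU − PU + PQ.
This gives a 14×6 integer matrix of rank 5; reducing to Smith normal form yields diagonal entries (1,1,1,1,1).

The boundary map ∂_3: C_3 → C_2 sends each 3-simplex σ to the alternating sum Σ_i (−1)^i (σ with its i-th vertex removed). For instance
  ∂PQUV = QUV − PUV + PQV − PQU.
This gives a 6×1 integer matrix of rank 1; reducing to Smith normal form yields diagonal entries (1).

Reading off H_k = ker ∂_k / im ∂_{k+1}:

  H_0: rank C_0 − rank ∂_1 = 8 − 7 = 1, and the invariant factors of ∂_1 are all 1, so H_0 ≅ Z.
  H_1: rank ker ∂_1 − rank ∂_2 = (14 − 7) − 5 = 2, and the invariant factors of ∂_2 are all 1, so H_1 ≅ Z^2.
  H_2: rank ker ∂_2 − rank ∂_3 = (6 − 5) − 1 = 0, and the invariant factors of ∂_3 are all 1, so H_2 ≅ 0.
  H_3: rank ker ∂_3 − rank ∂_4 = (1 − 1) − 0 = 0, and there is no ∂_4, so H_3 ≅ 0.

H_0 ≅ Z,  H_1 ≅ Z^2,  H_2 = 0,  H_3 = 0.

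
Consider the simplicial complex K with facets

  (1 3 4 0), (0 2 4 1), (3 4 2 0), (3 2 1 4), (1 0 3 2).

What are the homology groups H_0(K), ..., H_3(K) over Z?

H_0 ≅ Z,  H_1 = 0,  H_2 = 0,  H_3 ≅ Z.

Fix the vertex order 0 < 1 < 2 < 3 < 4 and write every simplex with vertices in increasing order. Then dim K = 3 and the simplices of K are:

  0-simplices (5): [0], [1], [2], [3], [4]
  1-simplices (10): [0,1], [0,2], [0,3], [0,4], [1,2], [1,3], [1,4], [2,3], [2,4], [3,4]
  2-simplices (10): [0,1,2], [0,1,3], [0,1,4], [0,2,3], [0,2,4], [0,3,4], [1,2,3], [1,2,4], [1,3,4], [2,3,4]
  3-simplices (5): [0,1,2,3], [0,1,2,4], [0,1,3,4], [0,2,3,4], [1,2,3,4]

Hence C_0 ≅ Z^5, C_1 ≅ Z^10, C_2 ≅ Z^10, C_3 ≅ Z^5.

Boundary ∂_1: C_1 → C_0 maps an edge to its endpoints' difference, ∂[p,q] = q − p.
As a 5×10 matrix over Z this has rank 4, with invariant factors (1,1,1,1).

Boundary ∂_2: C_2 → C_1 sends each 2-simplex [p,q,r] to [q,r] − [p,r] + [p,q]. For instance
  ∂[1,2,3] = [2,3] − [1,3] + [1,2],
  ∂[0,1,3] = [1,3] − [0,3] + [0,1].
As a 10×10 matrix over Z this has rank 6, with invariant factors (1,1,1,1,1,1).

∂_3: C_3 → C_2 sends each 3-simplex σ to the alternating sum Σ_i (−1)^i (σ with its i-th vertex removed). For instance
  ∂[0,1,3,4] = [1,3,4] − [0,3,4] + [0,1,4] − [0,1,3],
  ∂[1,2,3,4] = [2,3,4] − [1,3,4] + [1,2,4] − [1,2,3].
The 10×5 boundary matrix has rank 4 and Smith normal form diag(1,1,1,1).

Now H_k = ker ∂_k / im ∂_{k+1}, so:

  H_0: rank C_0 − rank ∂_1 = 5 − 4 = 1, and the invariant factors of ∂_1 are all 1, so H_0 = Z.
  H_1: rank ker ∂_1 − rank ∂_2 = (10 − 4) − 6 = 0, and the invariant factors of ∂_2 are all 1, so H_1 = 0.
  H_2: rank ker ∂_2 − rank ∂_3 = (10 − 6) − 4 = 0, and the invariant factors of ∂_3 are all 1, so H_2 = 0.
  H_3: rank ker ∂_3 − rank ∂_4 = (5 − 4) − 0 = 1, and there is no ∂_4, so H_3 = Z.

(K is a triangulation of the 3-sphere S^3.)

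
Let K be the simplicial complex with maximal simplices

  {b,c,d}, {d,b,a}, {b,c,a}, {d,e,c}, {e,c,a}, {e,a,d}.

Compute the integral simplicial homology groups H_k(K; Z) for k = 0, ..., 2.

We work with the vertex ordering a < b < c < d < e. The simplices of K, each written with vertices in increasing order, are:

  0-simplices (5): a, b, c, d, e
  1-simplices (9): ab, ac, ad, ae, bc, bd, cd, ce, de
  2-simplices (6): abc, abd, ace, ade, bcd, cde

Hence C_0 ≅ Z^5, C_1 ≅ Z^9, C_2 ≅ Z^6.

Boundary ∂_1: C_1 → C_0 maps an edge to its endpoints' difference, ∂[p,q] = q − p.
The resulting 5×9 matrix has rank 4, and its Smith normal form has invariant factors (1,1,1,1).

Boundary ∂_2: C_2 → C_1 acts by ∂[p,q,r] = [q,r] − [p,r] + [p,q]. For instance
  ∂ace = ce − ae + ac,
  ∂abc = bc − ac + ab.
The resulting 9×6 matrix has rank 5, and its Smith normal form has invariant factors (1,1,1,1,1).

From H_k ≅ ker(∂_k) / im(∂_{k+1}) we obtain:

  H_0: rank C_0 − rank ∂_1 = 5 − 4 = 1, and the invariant factors of ∂_1 are all 1, so H_0 = Z.
  H_1: rank ker ∂_1 − rank ∂_2 = (9 − 4) − 5 = 0, and the invariant factors of ∂_2 are all 1, so H_1 = 0.
  H_2: rank ker ∂_2 − rank ∂_3 = (6 − 5) − 0 = 1, and there is no ∂_3, so H_2 = Z.

As a check, the Euler characteristic is 5 − 9 + 6 = 2, which agrees with 1 − 0 + 1 = 2.

H_0 = Z,  H_1 = 0,  H_2 = Z.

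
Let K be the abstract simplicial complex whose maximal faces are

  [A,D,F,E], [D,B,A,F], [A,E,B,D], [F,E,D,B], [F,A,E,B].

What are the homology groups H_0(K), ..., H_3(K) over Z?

H_0 ≅ Z,  H_1 = 0,  H_2 = 0,  H_3 ≅ Z.

Fix the vertex order A < B < D < E < F and write every simplex with vertices in increasing order. Then dim K = 3 and the simplices of K are:

  0-simplices (5): A, B, D, E, F
  1-simplices (10): AB, AD, AE, AF, BD, BE, BF, DE, DF, EF
  2-simplices (10): ABD, ABE, ABF, ADE, ADF, AEF, BDE, BDF, BEF, DEF
  3-simplices (5): ABDE, ABDF, ABEF, ADEF, BDEF

giving chain groups C_0 ≅ Z^5, C_1 ≅ Z^10, C_2 ≅ Z^10, C_3 ≅ Z^5.

Boundary ∂_1: C_1 → C_0 maps an edge to its endpoints' difference, ∂[p,q] = q − p.
The resulting 5×10 matrix has rank 4, and its Smith normal form has invariant factors (1,1,1,1).

∂_2: C_2 → C_1 sends each 2-simplex [p,q,r] to [q,r] − [p,r] + [p,q]. For instance
  ∂BDE = DE − BE + BD,
  ∂ABE = BE − AE + AB.
The 10×10 boundary matrix has rank 6 and Smith normal form diag(1,1,1,1,1,1).

∂_3: C_3 → C_2 sends each 3-simplex σ to the alternating sum Σ_i (−1)^i (σ with its i-th vertex removed). For instance
  ∂BDEF = DEF − BEF + BDF − BDE,
  ∂ABEF = BEF − AEF + ABF − ABE.
As a 10×5 matrix over Z this has rank 4, with invariant factors (1,1,1,1).

From H_k ≅ ker(∂_k) / im(∂_{k+1}) we obtain:

  H_0: rank C_0 − rank ∂_1 = 5 − 4 = 1, and the invariant factors of ∂_1 are all 1, so H_0 = Z.
  H_1: rank ker ∂_1 − rank ∂_2 = (10 − 4) − 6 = 0, and the invariant factors of ∂_2 are all 1, so H_1 = 0.
  H_2: rank ker ∂_2 − rank ∂_3 = (10 − 6) − 4 = 0, and the invariant factors of ∂_3 are all 1, so H_2 = 0.
  H_3: rank ker ∂_3 − rank ∂_4 = (5 − 4) − 0 = 1, and there is no ∂_4, so H_3 = Z.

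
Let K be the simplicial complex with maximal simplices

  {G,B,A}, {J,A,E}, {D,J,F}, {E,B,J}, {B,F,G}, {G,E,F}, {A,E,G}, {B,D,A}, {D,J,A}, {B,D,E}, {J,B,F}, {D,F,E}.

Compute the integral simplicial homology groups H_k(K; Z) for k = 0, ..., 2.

Fix the vertex order A < B < D < E < F < G < J and write every simplex with vertices in increasing order. Then dim K = 2 and the simplices of K are:

  0-simplices (7): A, B, D, E, F, G, J
  1-simplices (18): AB, AD, AE, AG, AJ, BD, BE, BF, BG, BJ, DE, DF, DJ, EF, EG, EJ, FG, FJ
  2-simplices (12): ABD, ABG, ADJ, AEG, AEJ, BDE, BEJ, BFG, BFJ, DEF, DFJ, EFG

so the chain groups are C_0 ≅ Z^7, C_1 ≅ Z^18, C_2 ≅ Z^12.

∂_1: C_1 → C_0 sends each edge [p,q] (with p < q) to q − p. For instance
  ∂BE = E − B.
The resulting 7×18 matrix has rank 6, and its Smith normal form has invariant factors (1,1,1,1,1,1).

∂_2: C_2 → C_1 sends each 2-simplex [p,q,r] to [q,r] − [p,r] + [p,q]. For instance
  ∂DEF = EF − DF + DE,
  ∂ABG = BG − AG + AB.
The resulting 18×12 matrix has rank 12, and its Smith normal form has invariant factors (1,1,1,1,1,1,1,1,1,1,1,2).

Reading off H_k = ker ∂_k / im ∂_{k+1}:

  H_0: rank C_0 − rank ∂_1 = 7 − 6 = 1, and the invariant factors of ∂_1 are all 1, so H_0 = Z.
  H_1: rank ker ∂_1 − rank ∂_2 = (18 − 6) − 12 = 0, and ∂_2 has invariant factor 2 > 1, so H_1 = Z/2.
  H_2: rank ker ∂_2 − rank ∂_3 = (12 − 12) − 0 = 0, and there is no ∂_3, so H_2 = 0.

(K is a triangulation of the real projective plane RP^2.)

H_0 = Z,  H_1 = Z/2,  H_2 = 0.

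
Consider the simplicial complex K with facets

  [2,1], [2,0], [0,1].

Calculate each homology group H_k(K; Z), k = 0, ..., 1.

Take the total order 0 < 1 < 2 on the vertex set. Then K (dimension 1) consists of the simplices:

  0-simplices (3): [0], [1], [2]
  1-simplices (3): [0,1], [0,2], [1,2]

giving chain groups C_0 ≅ Z^3, C_1 ≅ Z^3.

The boundary map ∂_1: C_1 → C_0 maps an edge to its endpoints' difference, ∂[p,q] = q − p. For instance
  ∂[1,2] = [2] − [1].
The resulting 3×3 matrix has rank 2, and its Smith normal form has invariant factors (1,1).

Reading off H_k = ker ∂_k / im ∂_{k+1}:

  H_0: rank C_0 − rank ∂_1 = 3 − 2 = 1, and the invariant factors of ∂_1 are all 1, so H_0 = Z.
  H_1: rank ker ∂_1 − rank ∂_2 = (3 − 2) − 0 = 1, and there is no ∂_2, so H_1 = Z.

As a check, the Euler characteristic is 3 − 3 = 0, which agrees with 1 − 1 = 0.
(K is a triangulation of the circle S^1.)

H_0 = Z,  H_1 = Z.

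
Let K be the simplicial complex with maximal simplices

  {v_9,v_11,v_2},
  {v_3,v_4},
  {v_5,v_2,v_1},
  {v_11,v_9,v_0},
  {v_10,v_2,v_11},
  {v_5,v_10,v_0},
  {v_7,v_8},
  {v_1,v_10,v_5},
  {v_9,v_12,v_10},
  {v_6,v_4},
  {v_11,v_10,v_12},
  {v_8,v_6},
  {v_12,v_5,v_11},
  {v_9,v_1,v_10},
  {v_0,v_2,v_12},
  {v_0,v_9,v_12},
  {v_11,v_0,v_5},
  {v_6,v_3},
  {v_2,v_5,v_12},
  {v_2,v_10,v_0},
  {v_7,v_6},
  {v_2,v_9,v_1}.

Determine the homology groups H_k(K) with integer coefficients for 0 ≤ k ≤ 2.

H_0 = Z^2,  H_1 = Z^4,  H_2 = Z.

We work with the vertex ordering v_0 < v_1 < v_2 < v_3 < v_4 < v_5 < v_6 < v_7 < v_8 < v_9 < v_10 < v_11 < v_12. The simplices of K, each written with vertices in increasing order, are:

  0-simplices (13): [v_0], [v_1], [v_2], [v_3], [v_4], [v_5], [v_6], [v_7], [v_8], [v_9], [v_10], [v_11], [v_12]
  1-simplices (30): (30 of them)
  2-simplices (16): (16 of them)

Hence C_0 ≅ Z^13, C_1 ≅ Z^30, C_2 ≅ Z^16.

∂_1: C_1 → C_0 sends each edge [p,q] (with p < q) to q − p. For instance
  ∂[v_1,v_9] = [v_9] − [v_1].
The 13×30 boundary matrix has rank 11 and Smith normal form diag(1,1,1,1,1,1,1,1,1,1,1).

Boundary ∂_2: C_2 → C_1 acts by ∂[p,q,r] = [q,r] − [p,r] + [p,q]. For instance
  ∂[v_5,v_11,v_12] = [v_11,v_12] − [v_5,v_12] + [v_5,v_11],
  ∂[v_0,v_2,v_12] = [v_2,v_12] − [v_0,v_12] + [v_0,v_2].
This gives a 30×16 integer matrix of rank 15; reducing to Smith normal form yields diagonal entries (1,1,1,1,1,1,1,1,1,1,1,1,1,1,1).

From H_k ≅ ker(∂_k) / im(∂_{k+1}) we obtain:

  H_0: rank C_0 − rank ∂_1 = 13 − 11 = 2, and the invariant factors of ∂_1 are all 1, so H_0 = Z^2.
  H_1: rank ker ∂_1 − rank ∂_2 = (30 − 11) − 15 = 4, and the invariant factors of ∂_2 are all 1, so H_1 = Z^4.
  H_2: rank ker ∂_2 − rank ∂_3 = (16 − 15) − 0 = 1, and there is no ∂_3, so H_2 = Z.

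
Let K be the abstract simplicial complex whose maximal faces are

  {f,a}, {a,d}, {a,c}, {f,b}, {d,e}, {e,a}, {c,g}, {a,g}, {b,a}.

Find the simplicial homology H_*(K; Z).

H_0 ≅ Z,  H_1 ≅ Z^3.

Fix the vertex order a < b < c < d < e < f < g and write every simplex with vertices in increasing order. Then dim K = 1 and the simplices of K are:

  0-simplices (7): a, b, c, d, e, f, g
  1-simplices (9): ab, ac, ad, ae, af, ag, bf, cg, de

so the chain groups are C_0 ≅ Z^7, C_1 ≅ Z^9.

∂_1: C_1 → C_0 sends each edge [p,q] (with p < q) to q − p.
As a 7×9 matrix over Z this has rank 6, with invariant factors (1,1,1,1,1,1).

From H_k ≅ ker(∂_k) / im(∂_{k+1}) we obtain:

  H_0: rank C_0 − rank ∂_1 = 7 − 6 = 1, and the invariant factors of ∂_1 are all 1, so H_0 ≅ Z.
  H_1: rank ker ∂_1 − rank ∂_2 = (9 − 6) − 0 = 3, and there is no ∂_2, so H_1 ≅ Z^3.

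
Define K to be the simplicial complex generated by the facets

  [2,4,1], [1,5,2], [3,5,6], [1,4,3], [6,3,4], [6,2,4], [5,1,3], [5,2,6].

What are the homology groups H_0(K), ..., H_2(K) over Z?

Take the total order 1 < 2 < 3 < 4 < 5 < 6 on the vertex set. Then K (dimension 2) consists of the simplices:

  0-simplices (6): [1], [2], [3], [4], [5], [6]
  1-simplices (12): [1,2], [1,3], [1,4], [1,5], [2,4], [2,5], [2,6], [3,4], [3,5], [3,6], [4,6], [5,6]
  2-simplices (8): [1,2,4], [1,2,5], [1,3,4], [1,3,5], [2,4,6], [2,5,6], [3,4,6], [3,5,6]

giving chain groups C_0 ≅ Z^6, C_1 ≅ Z^12, C_2 ≅ Z^8.

The boundary map ∂_1: C_1 → C_0 is given by ∂[p,q] = [q] − [p]. For instance
  ∂[1,4] = [4] − [1].
As a 6×12 matrix over Z this has rank 5, with invariant factors (1,1,1,1,1).

∂_2: C_2 → C_1 acts by ∂[p,q,r] = [q,r] − [p,r] + [p,q]. For instance
  ∂[1,3,5] = [3,5] − [1,5] + [1,3],
  ∂[1,2,5] = [2,5] − [1,5] + [1,2].
The 12×8 boundary matrix has rank 7 and Smith normal form diag(1,1,1,1,1,1,1).

Now H_k = ker ∂_k / im ∂_{k+1}, so:

  H_0: rank C_0 − rank ∂_1 = 6 − 5 = 1, and the invariant factors of ∂_1 are all 1, so H_0 ≅ Z.
  H_1: rank ker ∂_1 − rank ∂_2 = (12 − 5) − 7 = 0, and the invariant factors of ∂_2 are all 1, so H_1 ≅ 0.
  H_2: rank ker ∂_2 − rank ∂_3 = (8 − 7) − 0 = 1, and there is no ∂_3, so H_2 ≅ Z.

H_0 ≅ Z,  H_1 = 0,  H_2 ≅ Z.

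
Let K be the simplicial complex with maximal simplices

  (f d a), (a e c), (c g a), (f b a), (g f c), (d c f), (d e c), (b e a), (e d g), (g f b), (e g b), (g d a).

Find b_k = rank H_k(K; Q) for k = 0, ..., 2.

Order the vertices as a < b < c < d < e < f < g. Listing each simplex with vertices in this order, K has dimension 2 with simplices:

  0-simplices (7): a, b, c, d, e, f, g
  1-simplices (18): ab, ac, ad, ae, af, ag, be, bf, bg, cd, ce, cf, cg, de, df, dg, eg, fg
  2-simplices (12): abe, abf, ace, acg, adf, adg, beg, bfg, cde, cdf, cfg, deg

so the chain groups are C_0 ≅ Z^7, C_1 ≅ Z^18, C_2 ≅ Z^12.

∂_1: C_1 → C_0 sends each edge [p,q] (with p < q) to q − p. For instance
  ∂fg = g − f.
As a 7×18 matrix over Z this has rank 6, with invariant factors (1,1,1,1,1,1).

∂_2: C_2 → C_1 sends each 2-simplex [p,q,r] to [q,r] − [p,r] + [p,q]. For instance
  ∂cdf = df − cf + cd,
  ∂deg = eg − dg + de.
The 18×12 boundary matrix has rank 12 and Smith normal form diag(1,1,1,1,1,1,1,1,1,1,1,2).

Reading off H_k = ker ∂_k / im ∂_{k+1}:

  H_0: rank C_0 − rank ∂_1 = 7 − 6 = 1, and the invariant factors of ∂_1 are all 1, so H_0 = Z.
  H_1: rank ker ∂_1 − rank ∂_2 = (18 − 6) − 12 = 0, and ∂_2 has invariant factor 2 > 1, so H_1 = Z/2.
  H_2: rank ker ∂_2 − rank ∂_3 = (12 − 12) − 0 = 0, and there is no ∂_3, so H_2 = 0.

Hence the Betti numbers are b_0 = 1, b_1 = 0, b_2 = 0.

b_0 = 1, b_1 = 0, b_2 = 0.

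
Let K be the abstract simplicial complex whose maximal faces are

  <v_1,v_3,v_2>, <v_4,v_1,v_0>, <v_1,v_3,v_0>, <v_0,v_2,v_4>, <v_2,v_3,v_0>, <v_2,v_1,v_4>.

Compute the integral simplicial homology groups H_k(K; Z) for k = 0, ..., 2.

Order the vertices as v_0 < v_1 < v_2 < v_3 < v_4. Listing each simplex with vertices in this order, K has dimension 2 with simplices:

  0-simplices (5): [v_0], [v_1], [v_2], [v_3], [v_4]
  1-simplices (9): [v_0,v_1], [v_0,v_2], [v_0,v_3], [v_0,v_4], [v_1,v_2], [v_1,v_3], [v_1,v_4], [v_2,v_3], [v_2,v_4]
  2-simplices (6): [v_0,v_1,v_3], [v_0,v_1,v_4], [v_0,v_2,v_3], [v_0,v_2,v_4], [v_1,v_2,v_3], [v_1,v_2,v_4]

Hence C_0 ≅ Z^5, C_1 ≅ Z^9, C_2 ≅ Z^6.

The boundary map ∂_1: C_1 → C_0 maps an edge to its endpoints' difference, ∂[p,q] = q − p.
As a 5×9 matrix over Z this has rank 4, with invariant factors (1,1,1,1).

∂_2: C_2 → C_1 acts by ∂[p,q,r] = [q,r] − [p,r] + [p,q]. For instance
  ∂[v_0,v_1,v_4] = [v_1,v_4] − [v_0,v_4] + [v_0,v_1],
  ∂[v_1,v_2,v_3] = [v_2,v_3] − [v_1,v_3] + [v_1,v_2].
As a 9×6 matrix over Z this has rank 5, with invariant factors (1,1,1,1,1).

Now H_k = ker ∂_k / im ∂_{k+1}, so:

  H_0: rank C_0 − rank ∂_1 = 5 − 4 = 1, and the invariant factors of ∂_1 are all 1, so H_0 = Z.
  H_1: rank ker ∂_1 − rank ∂_2 = (9 − 4) − 5 = 0, and the invariant factors of ∂_2 are all 1, so H_1 = 0.
  H_2: rank ker ∂_2 − rank ∂_3 = (6 − 5) − 0 = 1, and there is no ∂_3, so H_2 = Z.

(K is a triangulation of the 2-sphere S^2.)

H_0 ≅ Z,  H_1 = 0,  H_2 ≅ Z.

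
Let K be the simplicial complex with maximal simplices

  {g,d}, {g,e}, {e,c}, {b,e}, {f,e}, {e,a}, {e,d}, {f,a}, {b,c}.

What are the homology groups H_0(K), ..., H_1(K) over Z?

H_0 ≅ Z,  H_1 ≅ Z^3.

K has 7 vertices, 9 edges.
rank ∂_0 = 0, rank ∂_1 = 6 ⇒ b_0 = 7 − 0 − 6 = 1; all invariant factors of ∂_1 are 1 so no torsion. So H_0 ≅ Z.
rank ∂_1 = 6, rank ∂_2 = 0 ⇒ b_1 = 9 − 6 − 0 = 3. So H_1 ≅ Z^3.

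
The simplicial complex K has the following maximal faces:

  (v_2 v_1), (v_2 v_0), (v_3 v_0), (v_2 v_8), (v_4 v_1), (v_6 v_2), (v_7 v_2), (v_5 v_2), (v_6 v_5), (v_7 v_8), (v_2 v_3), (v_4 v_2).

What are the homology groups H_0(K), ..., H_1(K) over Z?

H_0 = Z,  H_1 = Z^4.

Fix the vertex order v_0 < v_1 < v_2 < v_3 < v_4 < v_5 < v_6 < v_7 < v_8 and write every simplex with vertices in increasing order. Then dim K = 1 and the simplices of K are:

  0-simplices (9): [v_0], [v_1], [v_2], [v_3], [v_4], [v_5], [v_6], [v_7], [v_8]
  1-simplices (12): [v_0,v_2], [v_0,v_3], [v_1,v_2], [v_1,v_4], [v_2,v_3], [v_2,v_4], [v_2,v_5], [v_2,v_6], [v_2,v_7], [v_2,v_8], [v_5,v_6], [v_7,v_8]

Hence C_0 ≅ Z^9, C_1 ≅ Z^12.

Boundary ∂_1: C_1 → C_0 is given by ∂[p,q] = [q] − [p]. For instance
  ∂[v_0,v_3] = [v_3] − [v_0].
The resulting 9×12 matrix has rank 8, and its Smith normal form has invariant factors (1,1,1,1,1,1,1,1).

Reading off H_k = ker ∂_k / im ∂_{k+1}:

  H_0: rank C_0 − rank ∂_1 = 9 − 8 = 1, and the invariant factors of ∂_1 are all 1, so H_0 ≅ Z.
  H_1: rank ker ∂_1 − rank ∂_2 = (12 − 8) − 0 = 4, and there is no ∂_2, so H_1 ≅ Z^4.

As a check, the Euler characteristic is 9 − 12 = -3, which agrees with 1 − 4 = -3.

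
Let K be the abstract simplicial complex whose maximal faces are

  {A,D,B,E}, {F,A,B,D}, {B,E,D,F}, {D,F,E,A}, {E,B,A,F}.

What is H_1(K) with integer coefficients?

Take the total order A < B < D < E < F on the vertex set. Then K (dimension 3) consists of the simplices:

  0-simplices (5): A, B, D, E, F
  1-simplices (10): AB, AD, AE, AF, BD, BE, BF, DE, DF, EF
  2-simplices (10): ABD, ABE, ABF, ADE, ADF, AEF, BDE, BDF, BEF, DEF
  3-simplices (5): ABDE, ABDF, ABEF, ADEF, BDEF

giving chain groups C_0 ≅ Z^5, C_1 ≅ Z^10, C_2 ≅ Z^10, C_3 ≅ Z^5.

∂_1: C_1 → C_0 sends each edge [p,q] (with p < q) to q − p.
The resulting 5×10 matrix has rank 4, and its Smith normal form has invariant factors (1,1,1,1).

The boundary map ∂_2: C_2 → C_1 sends each 2-simplex [p,q,r] to [q,r] − [p,r] + [p,q]. For instance
  ∂ABF = BF − AF + AB,
  ∂ADE = DE − AE + AD.
As a 10×10 matrix over Z this has rank 6, with invariant factors (1,1,1,1,1,1).

The boundary map ∂_3: C_3 → C_2 sends each 3-simplex σ to the alternating sum Σ_i (−1)^i (σ with its i-th vertex removed). For instance
  ∂ABEF = BEF − AEF + ABF − ABE,
  ∂ADEF = DEF − AEF + ADF − ADE.
As a 10×5 matrix over Z this has rank 4, with invariant factors (1,1,1,1).

Reading off H_k = ker ∂_k / im ∂_{k+1}:

  H_1: rank ker ∂_1 − rank ∂_2 = (10 − 4) − 6 = 0, and the invariant factors of ∂_2 are all 1, so H_1 ≅ 0.

H_1 ≅ 0.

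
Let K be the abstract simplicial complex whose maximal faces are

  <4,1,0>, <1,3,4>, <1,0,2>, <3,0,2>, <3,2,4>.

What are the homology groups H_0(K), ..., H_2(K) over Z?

Order the vertices as 0 < 1 < 2 < 3 < 4. Listing each simplex with vertices in this order, K has dimension 2 with simplices:

  0-simplices (5): [0], [1], [2], [3], [4]
  1-simplices (10): [0,1], [0,2], [0,3], [0,4], [1,2], [1,3], [1,4], [2,3], [2,4], [3,4]
  2-simplices (5): [0,1,2], [0,1,4], [0,2,3], [1,3,4], [2,3,4]

giving chain groups C_0 ≅ Z^5, C_1 ≅ Z^10, C_2 ≅ Z^5.

The boundary map ∂_1: C_1 → C_0 maps an edge to its endpoints' difference, ∂[p,q] = q − p. For instance
  ∂[1,4] = [4] − [1].
As a 5×10 matrix over Z this has rank 4, with invariant factors (1,1,1,1).

The boundary map ∂_2: C_2 → C_1 maps a triangle to the signed sum of its edges. For instance
  ∂[2,3,4] = [3,4] − [2,4] + [2,3],
  ∂[0,1,2] = [1,2] − [0,2] + [0,1].
This gives a 10×5 integer matrix of rank 5; reducing to Smith normal form yields diagonal entries (1,1,1,1,1).

From H_k ≅ ker(∂_k) / im(∂_{k+1}) we obtain:

  H_0: rank C_0 − rank ∂_1 = 5 − 4 = 1, and the invariant factors of ∂_1 are all 1, so H_0 = Z.
  H_1: rank ker ∂_1 − rank ∂_2 = (10 − 4) − 5 = 1, and the invariant factors of ∂_2 are all 1, so H_1 = Z.
  H_2: rank ker ∂_2 − rank ∂_3 = (5 − 5) − 0 = 0, and there is no ∂_3, so H_2 = 0.

H_0 ≅ Z,  H_1 ≅ Z,  H_2 = 0.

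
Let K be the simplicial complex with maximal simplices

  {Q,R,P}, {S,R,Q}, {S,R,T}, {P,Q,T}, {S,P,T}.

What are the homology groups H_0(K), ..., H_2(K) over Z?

Order the vertices as P < Q < R < S < T. Listing each simplex with vertices in this order, K has dimension 2 with simplices:

  0-simplices (5): P, Q, R, S, T
  1-simplices (10): PQ, PR, PS, PT, QR, QS, QT, RS, RT, ST
  2-simplices (5): PQR, PQT, PST, QRS, RST

so the chain groups are C_0 ≅ Z^5, C_1 ≅ Z^10, C_2 ≅ Z^5.

The boundary map ∂_1: C_1 → C_0 sends each edge [p,q] (with p < q) to q − p. For instance
  ∂RT = T − R.
The resulting 5×10 matrix has rank 4, and its Smith normal form has invariant factors (1,1,1,1).

The boundary map ∂_2: C_2 → C_1 sends each 2-simplex [p,q,r] to [q,r] − [p,r] + [p,q]. For instance
  ∂PQT = QT − PT + PQ,
  ∂PST = ST − PT + PS.
The resulting 10×5 matrix has rank 5, and its Smith normal form has invariant factors (1,1,1,1,1).

From H_k ≅ ker(∂_k) / im(∂_{k+1}) we obtain:

  H_0: rank C_0 − rank ∂_1 = 5 − 4 = 1, and the invariant factors of ∂_1 are all 1, so H_0 ≅ Z.
  H_1: rank ker ∂_1 − rank ∂_2 = (10 − 4) − 5 = 1, and the invariant factors of ∂_2 are all 1, so H_1 ≅ Z.
  H_2: rank ker ∂_2 − rank ∂_3 = (5 − 5) − 0 = 0, and there is no ∂_3, so H_2 ≅ 0.

As a check, the Euler characteristic is 5 − 10 + 5 = 0, which agrees with 1 − 1 + 0 = 0.

H_0 ≅ Z,  H_1 ≅ Z,  H_2 = 0.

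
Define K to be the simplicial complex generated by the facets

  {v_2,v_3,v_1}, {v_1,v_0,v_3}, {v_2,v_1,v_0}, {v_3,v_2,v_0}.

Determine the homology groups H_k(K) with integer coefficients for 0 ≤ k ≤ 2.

Order the vertices as v_0 < v_1 < v_2 < v_3. Listing each simplex with vertices in this order, K has dimension 2 with simplices:

  0-simplices (4): [v_0], [v_1], [v_2], [v_3]
  1-simplices (6): [v_0,v_1], [v_0,v_2], [v_0,v_3], [v_1,v_2], [v_1,v_3], [v_2,v_3]
  2-simplices (4): [v_0,v_1,v_2], [v_0,v_1,v_3], [v_0,v_2,v_3], [v_1,v_2,v_3]

giving chain groups C_0 ≅ Z^4, C_1 ≅ Z^6, C_2 ≅ Z^4.

∂_1: C_1 → C_0 sends each edge [p,q] (with p < q) to q − p.
The resulting 4×6 matrix has rank 3, and its Smith normal form has invariant factors (1,1,1).

The boundary map ∂_2: C_2 → C_1 acts by ∂[p,q,r] = [q,r] − [p,r] + [p,q]. For instance
  ∂[v_0,v_1,v_2] = [v_1,v_2] − [v_0,v_2] + [v_0,v_1],
  ∂[v_1,v_2,v_3] = [v_2,v_3] − [v_1,v_3] + [v_1,v_2].
The resulting 6×4 matrix has rank 3, and its Smith normal form has invariant factors (1,1,1).

Computing H_k = (kernel of ∂_k) / (image of ∂_{k+1}):

  H_0: rank C_0 − rank ∂_1 = 4 − 3 = 1, and the invariant factors of ∂_1 are all 1, so H_0 = Z.
  H_1: rank ker ∂_1 − rank ∂_2 = (6 − 3) − 3 = 0, and the invariant factors of ∂_2 are all 1, so H_1 = 0.
  H_2: rank ker ∂_2 − rank ∂_3 = (4 − 3) − 0 = 1, and there is no ∂_3, so H_2 = Z.

(K is a triangulation of the 2-sphere S^2.)

H_0 ≅ Z,  H_1 = 0,  H_2 ≅ Z.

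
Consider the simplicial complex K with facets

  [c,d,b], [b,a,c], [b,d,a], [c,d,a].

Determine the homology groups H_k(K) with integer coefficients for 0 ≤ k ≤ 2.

H_0 = Z,  H_1 = 0,  H_2 = Z.

We work with the vertex ordering a < b < c < d. The simplices of K, each written with vertices in increasing order, are:

  0-simplices (4): a, b, c, d
  1-simplices (6): ab, ac, ad, bc, bd, cd
  2-simplices (4): abc, abd, acd, bcd

Hence C_0 ≅ Z^4, C_1 ≅ Z^6, C_2 ≅ Z^4.

∂_1: C_1 → C_0 is given by ∂[p,q] = [q] − [p]. For instance
  ∂bc = c − b.
The 4×6 boundary matrix has rank 3 and Smith normal form diag(1,1,1).

The boundary map ∂_2: C_2 → C_1 sends each 2-simplex [p,q,r] to [q,r] − [p,r] + [p,q]. For instance
  ∂bcd = cd − bd + bc,
  ∂acd = cd − ad + ac.
This gives a 6×4 integer matrix of rank 3; reducing to Smith normal form yields diagonal entries (1,1,1).

From H_k ≅ ker(∂_k) / im(∂_{k+1}) we obtain:

  H_0: rank C_0 − rank ∂_1 = 4 − 3 = 1, and the invariant factors of ∂_1 are all 1, so H_0 = Z.
  H_1: rank ker ∂_1 − rank ∂_2 = (6 − 3) − 3 = 0, and the invariant factors of ∂_2 are all 1, so H_1 = 0.
  H_2: rank ker ∂_2 − rank ∂_3 = (4 − 3) − 0 = 1, and there is no ∂_3, so H_2 = Z.

As a check, the Euler characteristic is 4 − 6 + 4 = 2, which agrees with 1 − 0 + 1 = 2.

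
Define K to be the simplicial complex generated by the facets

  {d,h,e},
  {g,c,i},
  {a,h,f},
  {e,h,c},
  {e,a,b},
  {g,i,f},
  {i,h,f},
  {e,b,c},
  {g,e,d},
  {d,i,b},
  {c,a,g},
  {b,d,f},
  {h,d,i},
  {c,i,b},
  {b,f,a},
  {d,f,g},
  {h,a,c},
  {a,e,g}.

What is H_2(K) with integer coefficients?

H_2 ≅ 0.

K has 9 vertices, 27 edges, 18 triangles.
rank ∂_2 = 18, rank ∂_3 = 0 ⇒ b_2 = 18 − 18 − 0 = 0. So H_2 = 0.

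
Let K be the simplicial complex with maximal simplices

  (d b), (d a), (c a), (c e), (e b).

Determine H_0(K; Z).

H_0 ≅ Z.

Take the total order a < b < c < d < e on the vertex set. Then K (dimension 1) consists of the simplices:

  0-simplices (5): a, b, c, d, e
  1-simplices (5): ac, ad, bd, be, ce

so the chain groups are C_0 ≅ Z^5, C_1 ≅ Z^5.

The boundary map ∂_1: C_1 → C_0 sends each edge [p,q] (with p < q) to q − p. For instance
  ∂bd = d − b.
The 5×5 boundary matrix has rank 4 and Smith normal form diag(1,1,1,1).

Now H_k = ker ∂_k / im ∂_{k+1}, so:

  H_0: rank C_0 − rank ∂_1 = 5 − 4 = 1, and the invariant factors of ∂_1 are all 1, so H_0 = Z.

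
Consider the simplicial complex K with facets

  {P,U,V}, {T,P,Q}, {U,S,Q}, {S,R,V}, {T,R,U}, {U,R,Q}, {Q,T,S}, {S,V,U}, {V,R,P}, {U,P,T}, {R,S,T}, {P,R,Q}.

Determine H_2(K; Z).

H_2 ≅ 0.

K has 7 vertices, 18 edges, 12 triangles.
rank ∂_2 = 12, rank ∂_3 = 0 ⇒ b_2 = 12 − 12 − 0 = 0. So H_2 = 0.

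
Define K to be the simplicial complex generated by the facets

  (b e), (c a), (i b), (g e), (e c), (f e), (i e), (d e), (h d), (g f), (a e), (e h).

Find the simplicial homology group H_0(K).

H_0 = Z.

Take the total order a < b < c < d < e < f < g < h < i on the vertex set. Then K (dimension 1) consists of the simplices:

  0-simplices (9): a, b, c, d, e, f, g, h, i
  1-simplices (12): ac, ae, be, bi, ce, de, dh, ef, eg, eh, ei, fg

Hence C_0 ≅ Z^9, C_1 ≅ Z^12.

∂_1: C_1 → C_0 maps an edge to its endpoints' difference, ∂[p,q] = q − p. For instance
  ∂bi = i − b.
The 9×12 boundary matrix has rank 8 and Smith normal form diag(1,1,1,1,1,1,1,1).

From H_k ≅ ker(∂_k) / im(∂_{k+1}) we obtain:

  H_0: rank C_0 − rank ∂_1 = 9 − 8 = 1, and the invariant factors of ∂_1 are all 1, so H_0 ≅ Z.

(K is a triangulation of a wedge of 4 circles.)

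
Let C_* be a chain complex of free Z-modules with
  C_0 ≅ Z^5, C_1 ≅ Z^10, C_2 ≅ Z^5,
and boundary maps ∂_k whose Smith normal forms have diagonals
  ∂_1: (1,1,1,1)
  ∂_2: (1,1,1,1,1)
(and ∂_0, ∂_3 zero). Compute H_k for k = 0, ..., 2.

H_0 ≅ Z,  H_1 ≅ Z,  H_2 = 0.

H_0: b_0 = 5 − 0 − 4 = 1; torsion from ∂_1 factors > 1: none. So H_0 ≅ Z.
H_1: b_1 = 10 − 4 − 5 = 1; torsion from ∂_2 factors > 1: none. So H_1 ≅ Z.
H_2: b_2 = 5 − 5 − 0 = 0; torsion from ∂_3 factors > 1: none. So H_2 ≅ 0.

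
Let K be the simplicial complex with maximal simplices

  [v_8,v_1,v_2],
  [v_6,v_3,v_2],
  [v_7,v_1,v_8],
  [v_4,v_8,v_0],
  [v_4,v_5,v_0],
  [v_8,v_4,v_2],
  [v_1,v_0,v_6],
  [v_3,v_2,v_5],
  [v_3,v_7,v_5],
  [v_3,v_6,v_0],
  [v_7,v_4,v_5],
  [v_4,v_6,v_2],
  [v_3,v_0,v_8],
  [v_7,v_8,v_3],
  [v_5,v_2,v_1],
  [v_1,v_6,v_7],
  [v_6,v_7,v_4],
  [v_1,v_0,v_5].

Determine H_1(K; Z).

Order the vertices as v_0 < v_1 < v_2 < v_3 < v_4 < v_5 < v_6 < v_7 < v_8. Listing each simplex with vertices in this order, K has dimension 2 with simplices:

  0-simplices (9): [v_0], [v_1], [v_2], [v_3], [v_4], [v_5], [v_6], [v_7], [v_8]
  1-simplices (27): (27 of them)
  2-simplices (18): (18 of them)

giving chain groups C_0 ≅ Z^9, C_1 ≅ Z^27, C_2 ≅ Z^18.

∂_1: C_1 → C_0 maps an edge to its endpoints' difference, ∂[p,q] = q − p. For instance
  ∂[v_5,v_7] = [v_7] − [v_5].
As a 9×27 matrix over Z this has rank 8, with invariant factors (1,1,1,1,1,1,1,1).

The boundary map ∂_2: C_2 → C_1 maps a triangle to the signed sum of its edges. For instance
  ∂[v_1,v_6,v_7] = [v_6,v_7] − [v_1,v_7] + [v_1,v_6],
  ∂[v_0,v_3,v_8] = [v_3,v_8] − [v_0,v_8] + [v_0,v_3].
As a 27×18 matrix over Z this has rank 17, with invariant factors (1,1,1,1,1,1,1,1,1,1,1,1,1,1,1,1,1).

Computing H_k = (kernel of ∂_k) / (image of ∂_{k+1}):

  H_1: rank ker ∂_1 − rank ∂_2 = (27 − 8) − 17 = 2, and the invariant factors of ∂_2 are all 1, so H_1 ≅ Z^2.

H_1 ≅ Z^2.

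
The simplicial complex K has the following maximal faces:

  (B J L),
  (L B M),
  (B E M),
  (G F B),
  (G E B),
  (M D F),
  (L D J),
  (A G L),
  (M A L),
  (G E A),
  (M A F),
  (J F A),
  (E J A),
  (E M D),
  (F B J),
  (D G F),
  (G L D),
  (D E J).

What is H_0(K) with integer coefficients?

H_0 = Z.

K has 9 vertices, 27 edges, 18 triangles.
rank ∂_0 = 0, rank ∂_1 = 8 ⇒ b_0 = 9 − 0 − 8 = 1; all invariant factors of ∂_1 are 1 so no torsion. So H_0 ≅ Z.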